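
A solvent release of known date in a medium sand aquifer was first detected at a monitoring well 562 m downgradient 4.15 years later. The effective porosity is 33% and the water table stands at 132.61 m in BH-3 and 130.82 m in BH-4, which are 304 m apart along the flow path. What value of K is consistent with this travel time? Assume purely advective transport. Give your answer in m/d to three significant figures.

Hydraulic gradient i = (132.61 − 130.82) / 304 = 1.79 / 304 = 0.005888
t = 4.15 years = 1515 d
v = L / t = 562 / 1515 = 0.3710 m/d
K = v · n / i = 0.3710 × 0.33 / 0.005888 = 20.8 m/d

20.8 m/d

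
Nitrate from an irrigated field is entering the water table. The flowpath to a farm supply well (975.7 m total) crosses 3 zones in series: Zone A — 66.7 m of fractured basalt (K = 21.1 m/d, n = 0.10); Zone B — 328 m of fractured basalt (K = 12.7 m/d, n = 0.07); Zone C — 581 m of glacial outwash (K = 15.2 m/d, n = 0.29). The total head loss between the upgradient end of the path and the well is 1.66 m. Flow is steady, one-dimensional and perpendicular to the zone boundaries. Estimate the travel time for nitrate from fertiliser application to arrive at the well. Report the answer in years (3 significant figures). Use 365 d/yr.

Continuity: the same q passes through each zone, so ΔH = q·Σ(L_j/K_j) — the zones act as resistances in series.
Σ(L/K) = 66.7/21.1 + 328/12.7 + 581/15.2 = 3.161 + 25.83 + 38.22 = 67.21 d
q = ΔH / Σ(L/K) = 1.66 / 67.21 = 0.02470 m/d (same in every zone)
Zone A: v = q/n = 0.02470/0.10 = 0.2470 m/d → t_A = 66.7/0.2470 = 270.1 d
Zone B: v = q/n = 0.02470/0.07 = 0.3528 m/d → t_B = 328/0.3528 = 929.6 d
Zone C: v = q/n = 0.02470/0.29 = 0.08517 m/d → t_C = 581/0.08517 = 6822 d
Total t = 270.1 + 929.6 + 6822 = 8022 d
   = 8022 / 365 = 22.0 yr

22.0 years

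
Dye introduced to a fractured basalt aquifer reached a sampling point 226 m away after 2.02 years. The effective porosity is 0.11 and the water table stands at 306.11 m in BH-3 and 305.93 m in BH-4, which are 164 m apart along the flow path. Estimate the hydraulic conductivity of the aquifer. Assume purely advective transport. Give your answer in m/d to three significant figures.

30.7 m/d

Hydraulic gradient i = (306.11 − 305.93) / 164 = 0.18 / 164 = 0.001098
t = 2.02 years = 737.3 d
v = L / t = 226 / 737.3 = 0.3065 m/d
K = v · n / i = 0.3065 × 0.11 / 0.001098 = 30.7 m/d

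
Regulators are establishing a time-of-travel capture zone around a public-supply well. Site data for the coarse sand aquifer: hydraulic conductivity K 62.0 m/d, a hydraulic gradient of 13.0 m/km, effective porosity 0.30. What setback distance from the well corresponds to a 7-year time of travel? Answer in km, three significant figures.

6.86 km

Specific discharge q = 62.0 × 0.013 = 0.8060 m/d
v = Ki/n = 62.0·0.013/0.30 = 2.687 m/d
T = 7 yr × 365 = 2555 d
L = v × T = 2.687 × 2555 = 6864 m
   = 6.86 km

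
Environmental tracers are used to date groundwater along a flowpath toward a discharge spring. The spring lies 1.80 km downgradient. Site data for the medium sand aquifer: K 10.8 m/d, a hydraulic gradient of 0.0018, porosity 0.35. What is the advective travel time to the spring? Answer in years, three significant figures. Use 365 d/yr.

Specific discharge q = 10.8 × 0.0018 = 0.01944 m/d
v_s = q/n_e = 0.01944/0.35 = 0.05554 m/d
L = 1.80 km = 1800 m
t = L / v = 1800 / 0.05554 = 32410 d
   = 32410 / 365 = 88.8 yr

88.8 years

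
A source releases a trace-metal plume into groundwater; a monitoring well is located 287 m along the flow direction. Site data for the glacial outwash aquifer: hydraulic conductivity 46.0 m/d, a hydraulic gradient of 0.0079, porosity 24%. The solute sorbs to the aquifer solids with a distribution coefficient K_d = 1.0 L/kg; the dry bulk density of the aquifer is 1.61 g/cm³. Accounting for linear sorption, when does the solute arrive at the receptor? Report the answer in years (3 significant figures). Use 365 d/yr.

Specific discharge q = 46.0 × 0.0079 = 0.3634 m/d
v = Ki/n = 46.0·0.0079/0.24 = 1.514 m/d
Retardation R = 1 + ρ_b·K_d/n = 1 + 1.61×1.0/0.24 = 7.708
Contaminant velocity v_c = v/R = 1.514/7.708 = 0.1964 m/d
t = L/v_c = 287/0.1964 = 1461 d
   = 1461/365 = 4.00 yr

4.00 years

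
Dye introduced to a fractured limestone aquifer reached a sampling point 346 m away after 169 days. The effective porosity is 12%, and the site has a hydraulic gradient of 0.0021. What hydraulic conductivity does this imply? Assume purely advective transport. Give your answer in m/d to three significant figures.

v = L / t = 346 / 169 = 2.047 m/d
K = v · n / i = 2.047 × 0.12 / 0.0021 = 117 m/d

117 m/d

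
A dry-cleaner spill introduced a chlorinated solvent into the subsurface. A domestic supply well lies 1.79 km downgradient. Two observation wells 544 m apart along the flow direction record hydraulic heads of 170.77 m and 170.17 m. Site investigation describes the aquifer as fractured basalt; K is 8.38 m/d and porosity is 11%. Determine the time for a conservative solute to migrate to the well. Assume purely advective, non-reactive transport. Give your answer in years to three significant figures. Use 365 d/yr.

Hydraulic gradient i = (170.77 − 170.17) / 544 = 0.60 / 544 = 0.001103
Specific discharge q = 8.38 × 0.001103 = 0.009243 m/d
v = Ki/n = 8.38·0.001103/0.11 = 0.08402 m/d
L = 1.79 km = 1790 m
t = L / v = 1790 / 0.08402 = 21300 d
   = 21300 / 365 = 58.4 yr

58.4 years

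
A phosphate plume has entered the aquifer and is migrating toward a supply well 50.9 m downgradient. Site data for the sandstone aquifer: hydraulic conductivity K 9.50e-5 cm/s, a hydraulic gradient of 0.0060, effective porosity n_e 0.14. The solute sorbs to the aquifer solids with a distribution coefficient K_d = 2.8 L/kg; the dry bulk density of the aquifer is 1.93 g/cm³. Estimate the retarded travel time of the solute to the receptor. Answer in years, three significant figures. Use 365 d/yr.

K = 9.50e-5 cm/s × 864 = 0.08208 m/d
Darcy flux q = K·i = 0.08208 × 0.0060 = 4.925e-4 m/d
v_s = q/n_e = 4.925e-4/0.14 = 0.003518 m/d
Retardation R = 1 + ρ_b·K_d/n = 1 + 1.93×2.8/0.14 = 39.60
Contaminant velocity v_c = v/R = 0.003518/39.60 = 8.883e-5 m/d
t = L/v_c = 50.9/8.883e-5 = 573000 d
   = 573000/365 = 1570 yr

1570 years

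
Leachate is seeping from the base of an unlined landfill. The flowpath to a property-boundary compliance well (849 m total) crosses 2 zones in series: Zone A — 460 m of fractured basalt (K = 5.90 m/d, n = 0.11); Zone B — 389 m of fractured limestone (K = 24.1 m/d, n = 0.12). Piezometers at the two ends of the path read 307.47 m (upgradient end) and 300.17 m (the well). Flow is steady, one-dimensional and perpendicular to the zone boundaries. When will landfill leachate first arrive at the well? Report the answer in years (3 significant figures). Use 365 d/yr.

3.44 years

Total head drop ΔH = 307.47 − 300.17 = 7.30 m
Continuity: the same q passes through each zone, so ΔH = q·Σ(L_j/K_j) — the zones act as resistances in series.
Σ(L/K) = 460/5.90 + 389/24.1 = 77.97 + 16.14 = 94.11 d
q = ΔH / Σ(L/K) = 7.30 / 94.11 = 0.07757 m/d (same in every zone)
Zone A: v = q/n = 0.07757/0.11 = 0.7052 m/d → t_A = 460/0.7052 = 652.3 d
Zone B: v = q/n = 0.07757/0.12 = 0.6464 m/d → t_B = 389/0.6464 = 601.8 d
Total t = 652.3 + 601.8 = 1254 d
   = 1254 / 365 = 3.44 yr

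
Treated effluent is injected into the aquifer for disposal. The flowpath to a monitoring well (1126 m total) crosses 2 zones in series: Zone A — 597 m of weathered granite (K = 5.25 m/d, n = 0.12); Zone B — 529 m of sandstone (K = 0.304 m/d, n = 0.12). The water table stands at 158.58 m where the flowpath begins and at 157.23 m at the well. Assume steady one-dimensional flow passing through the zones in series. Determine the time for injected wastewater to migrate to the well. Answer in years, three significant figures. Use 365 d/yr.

508 years

Total head drop ΔH = 158.58 − 157.23 = 1.35 m
Continuity: the same q passes through each zone, so ΔH = q·Σ(L_j/K_j) — the zones act as resistances in series.
Σ(L/K) = 597/5.25 + 529/0.304 = 113.7 + 1740 = 1854 d
q = ΔH / Σ(L/K) = 1.35 / 1854 = 7.282e-4 m/d (same in every zone)
Zone A: v = q/n = 7.282e-4/0.12 = 0.006068 m/d → t_A = 597/0.006068 = 98380 d
Zone B: v = q/n = 7.282e-4/0.12 = 0.006068 m/d → t_B = 529/0.006068 = 87170 d
Total t = 98380 + 87170 = 185500 d
   = 185500 / 365 = 508 yr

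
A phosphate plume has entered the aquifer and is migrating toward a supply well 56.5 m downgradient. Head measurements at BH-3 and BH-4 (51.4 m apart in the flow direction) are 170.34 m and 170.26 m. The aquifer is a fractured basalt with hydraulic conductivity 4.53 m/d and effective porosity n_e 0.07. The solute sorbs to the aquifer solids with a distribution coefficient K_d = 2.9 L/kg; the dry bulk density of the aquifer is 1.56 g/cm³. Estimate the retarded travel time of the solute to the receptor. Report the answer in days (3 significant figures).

36800 days

Hydraulic gradient i = (170.34 − 170.26) / 51.4 = 0.08 / 51.4 = 0.001556
Darcy flux q = K·i = 4.53 × 0.001556 = 0.007051 m/d
Average linear velocity = 0.007051 / 0.07 = 0.1007 m/d
Retardation R = 1 + ρ_b·K_d/n = 1 + 1.56×2.9/0.07 = 65.63
Contaminant velocity v_c = v/R = 0.1007/65.63 = 0.001535 m/d
t = L/v_c = 56.5/0.001535 = 36810 d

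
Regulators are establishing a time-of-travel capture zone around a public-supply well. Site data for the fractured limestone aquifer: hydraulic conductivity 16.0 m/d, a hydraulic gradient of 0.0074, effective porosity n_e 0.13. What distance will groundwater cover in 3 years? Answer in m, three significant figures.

997 m

Darcy flux q = K·i = 16.0 × 0.0074 = 0.1184 m/d
v_s = q/n_e = 0.1184/0.13 = 0.9108 m/d
T = 3 yr × 365 = 1095 d
L = v × T = 0.9108 × 1095 = 997.3 m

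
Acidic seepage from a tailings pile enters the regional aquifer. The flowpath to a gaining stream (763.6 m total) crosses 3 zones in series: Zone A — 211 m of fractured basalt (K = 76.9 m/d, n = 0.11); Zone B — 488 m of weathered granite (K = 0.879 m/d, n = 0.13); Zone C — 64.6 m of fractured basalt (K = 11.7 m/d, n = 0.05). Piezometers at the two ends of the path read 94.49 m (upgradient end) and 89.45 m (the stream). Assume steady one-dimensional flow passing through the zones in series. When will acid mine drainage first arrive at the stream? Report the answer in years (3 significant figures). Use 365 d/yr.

Total head drop ΔH = 94.49 − 89.45 = 5.04 m
Steady 1-D flow in series ⇒ the Darcy flux q is identical in every zone and the zone head losses add (resistances L/K in series).
Σ(L/K) = 211/76.9 + 488/0.879 + 64.6/11.7 = 2.744 + 555.2 + 5.521 = 563.4 d
q = ΔH / Σ(L/K) = 5.04 / 563.4 = 0.008945 m/d (same in every zone)
Zone A: v = q/n = 0.008945/0.11 = 0.08132 m/d → t_A = 211/0.08132 = 2595 d
Zone B: v = q/n = 0.008945/0.13 = 0.06881 m/d → t_B = 488/0.06881 = 7092 d
Zone C: v = q/n = 0.008945/0.05 = 0.1789 m/d → t_C = 64.6/0.1789 = 361.1 d
Total t = 2595 + 7092 + 361.1 = 10050 d
   = 10050 / 365 = 27.5 yr

27.5 years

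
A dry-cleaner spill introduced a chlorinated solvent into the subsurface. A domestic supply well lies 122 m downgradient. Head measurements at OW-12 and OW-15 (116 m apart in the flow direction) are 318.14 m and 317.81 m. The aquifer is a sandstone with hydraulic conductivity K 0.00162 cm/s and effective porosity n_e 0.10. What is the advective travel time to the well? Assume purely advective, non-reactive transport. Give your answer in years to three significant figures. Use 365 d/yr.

Hydraulic gradient i = (318.14 − 317.81) / 116 = 0.33 / 116 = 0.002845
K = 0.00162 cm/s × 864 = 1.400 m/d
Darcy flux q = K·i = 1.400 × 0.002845 = 0.003982 m/d
Average linear velocity = 0.003982 / 0.10 = 0.03982 m/d
t = L / v = 122 / 0.03982 = 3064 d
   = 3064 / 365 = 8.39 yr

8.39 years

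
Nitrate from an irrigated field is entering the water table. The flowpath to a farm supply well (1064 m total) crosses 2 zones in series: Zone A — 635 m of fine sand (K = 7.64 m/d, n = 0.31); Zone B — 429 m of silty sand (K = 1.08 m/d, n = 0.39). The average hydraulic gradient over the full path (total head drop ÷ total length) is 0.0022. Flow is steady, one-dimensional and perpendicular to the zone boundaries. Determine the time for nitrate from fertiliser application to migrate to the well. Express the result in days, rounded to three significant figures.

74700 days

Steady 1-D flow in series ⇒ the Darcy flux q is identical in every zone and the zone head losses add (resistances L/K in series).
Σ(L/K) = 635/7.64 + 429/1.08 = 83.12 + 397.2 = 480.3 d
K_eq = L_total / Σ(L/K) = 1064 / 480.3 = 2.215 m/d
q = K_eq · i = 2.215 × 0.0022 = 0.004873 m/d (same in every zone)
Zone A: v = q/n = 0.004873/0.31 = 0.01572 m/d → t_A = 635/0.01572 = 40390 d
Zone B: v = q/n = 0.004873/0.39 = 0.01250 m/d → t_B = 429/0.01250 = 34330 d
Total t = 40390 + 34330 = 74730 d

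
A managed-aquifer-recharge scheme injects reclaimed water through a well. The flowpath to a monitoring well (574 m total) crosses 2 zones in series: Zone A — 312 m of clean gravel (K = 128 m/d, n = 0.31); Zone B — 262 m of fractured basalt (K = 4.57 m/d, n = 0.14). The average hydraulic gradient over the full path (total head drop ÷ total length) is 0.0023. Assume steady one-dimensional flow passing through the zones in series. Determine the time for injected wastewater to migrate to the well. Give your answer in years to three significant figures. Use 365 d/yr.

Steady 1-D flow in series ⇒ the Darcy flux q is identical in every zone and the zone head losses add (resistances L/K in series).
Σ(L/K) = 312/128 + 262/4.57 = 2.438 + 57.33 = 59.77 d
K_eq = L_total / Σ(L/K) = 574 / 59.77 = 9.604 m/d
q = K_eq · i = 9.604 × 0.0023 = 0.02209 m/d (same in every zone)
Zone A: v = q/n = 0.02209/0.31 = 0.07125 m/d → t_A = 312/0.07125 = 4379 d
Zone B: v = q/n = 0.02209/0.14 = 0.1578 m/d → t_B = 262/0.1578 = 1661 d
Total t = 4379 + 1661 = 6039 d
   = 6039 / 365 = 16.5 yr

16.5 years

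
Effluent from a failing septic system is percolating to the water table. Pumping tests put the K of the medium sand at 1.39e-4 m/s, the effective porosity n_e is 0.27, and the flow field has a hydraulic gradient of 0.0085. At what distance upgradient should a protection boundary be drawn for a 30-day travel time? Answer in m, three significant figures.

K = 1.39e-4 m/s × 86400 s/d = 12.01 m/d
Specific discharge q = 12.01 × 0.0085 = 0.1021 m/d
Average linear velocity = 0.1021 / 0.27 = 0.3781 m/d
L = v × T = 0.3781 × 30 = 11.34 m

11.3 m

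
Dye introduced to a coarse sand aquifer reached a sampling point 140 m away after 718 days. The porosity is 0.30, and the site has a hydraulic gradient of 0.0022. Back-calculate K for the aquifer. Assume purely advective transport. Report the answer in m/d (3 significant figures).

26.6 m/d

v = L / t = 140 / 718 = 0.1950 m/d
K = v · n / i = 0.1950 × 0.30 / 0.0022 = 26.6 m/d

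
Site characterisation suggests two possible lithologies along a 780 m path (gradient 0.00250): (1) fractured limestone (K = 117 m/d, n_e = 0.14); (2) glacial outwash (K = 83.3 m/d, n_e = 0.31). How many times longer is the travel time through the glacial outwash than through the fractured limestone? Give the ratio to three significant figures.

3.11

Unit 1 (fractured limestone): v = 117×0.0025/0.14 = 2.089 m/d, t = 780/2.089 = 373.3 d
Unit 2 (glacial outwash): v = 83.3×0.0025/0.31 = 0.6718 m/d, t = 780/0.6718 = 1161 d
t(glacial outwash) / t(fractured limestone) = 1161/373.3 = 3.11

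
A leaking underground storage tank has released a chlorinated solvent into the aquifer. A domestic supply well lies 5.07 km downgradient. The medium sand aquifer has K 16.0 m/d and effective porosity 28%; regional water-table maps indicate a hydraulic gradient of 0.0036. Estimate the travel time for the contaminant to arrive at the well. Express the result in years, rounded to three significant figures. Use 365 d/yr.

q = Ki = 16.0 × 0.0036 = 0.05760 m/d
Average linear velocity = 0.05760 / 0.28 = 0.2057 m/d
L = 5.07 km = 5070 m
t = L / v = 5070 / 0.2057 = 24650 d
   = 24650 / 365 = 67.5 yr

67.5 years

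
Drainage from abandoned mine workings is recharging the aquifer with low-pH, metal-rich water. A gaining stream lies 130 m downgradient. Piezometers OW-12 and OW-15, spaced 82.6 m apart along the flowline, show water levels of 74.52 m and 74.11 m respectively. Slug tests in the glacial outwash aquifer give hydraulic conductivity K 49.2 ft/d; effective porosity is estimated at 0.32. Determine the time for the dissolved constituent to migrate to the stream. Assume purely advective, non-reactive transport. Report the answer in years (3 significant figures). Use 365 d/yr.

Hydraulic gradient i = (74.52 − 74.11) / 82.6 = 0.41 / 82.6 = 0.004964
K = 49.2 ft/d × 0.3048 = 15.00 m/d
Darcy flux q = K·i = 15.00 × 0.004964 = 0.07444 m/d
v = Ki/n = 15.00·0.004964/0.32 = 0.2326 m/d
t = L / v = 130 / 0.2326 = 558.9 d
   = 558.9 / 365 = 1.53 yr

1.53 years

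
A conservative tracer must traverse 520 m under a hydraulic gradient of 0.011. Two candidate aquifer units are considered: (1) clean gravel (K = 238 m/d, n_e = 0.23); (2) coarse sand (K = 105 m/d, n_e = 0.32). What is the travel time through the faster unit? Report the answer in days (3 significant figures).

45.7 days

Unit 1 (clean gravel): v = 238×0.011/0.23 = 11.38 m/d, t = 520/11.38 = 45.68 d
Unit 2 (coarse sand): v = 105×0.011/0.32 = 3.609 m/d, t = 520/3.609 = 144.1 d
Faster unit: t = 45.7 d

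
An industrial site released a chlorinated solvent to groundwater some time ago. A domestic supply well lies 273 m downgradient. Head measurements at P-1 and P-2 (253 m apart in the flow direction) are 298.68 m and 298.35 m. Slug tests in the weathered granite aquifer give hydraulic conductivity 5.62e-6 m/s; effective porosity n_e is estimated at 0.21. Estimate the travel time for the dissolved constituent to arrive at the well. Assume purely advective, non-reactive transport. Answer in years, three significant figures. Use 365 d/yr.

Hydraulic gradient i = (298.68 − 298.35) / 253 = 0.33 / 253 = 0.001304
K = 5.62e-6 m/s × 86400 s/d = 0.4856 m/d
Specific discharge q = 0.4856 × 0.001304 = 6.333e-4 m/d
Seepage velocity v = q / n = 6.333e-4 / 0.21 = 0.003016 m/d
t = L / v = 273 / 0.003016 = 90520 d
   = 90520 / 365 = 248 yr

248 years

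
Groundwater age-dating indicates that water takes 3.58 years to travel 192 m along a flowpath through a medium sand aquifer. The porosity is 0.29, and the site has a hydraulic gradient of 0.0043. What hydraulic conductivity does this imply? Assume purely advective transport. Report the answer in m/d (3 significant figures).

9.91 m/d

t = 3.58 years = 1307 d
v = L / t = 192 / 1307 = 0.1469 m/d
K = v · n / i = 0.1469 × 0.29 / 0.0043 = 9.91 m/d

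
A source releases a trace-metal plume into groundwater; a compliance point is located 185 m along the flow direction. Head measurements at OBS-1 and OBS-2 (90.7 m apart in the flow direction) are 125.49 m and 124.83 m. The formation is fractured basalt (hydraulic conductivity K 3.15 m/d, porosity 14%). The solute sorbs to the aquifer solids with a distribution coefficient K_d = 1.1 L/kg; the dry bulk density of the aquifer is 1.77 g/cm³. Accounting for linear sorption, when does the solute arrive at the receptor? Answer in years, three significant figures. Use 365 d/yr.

46.1 years

Hydraulic gradient i = (125.49 − 124.83) / 90.7 = 0.66 / 90.7 = 0.007277
Darcy flux q = K·i = 3.15 × 0.007277 = 0.02292 m/d
v_s = q/n_e = 0.02292/0.14 = 0.1637 m/d
Retardation R = 1 + ρ_b·K_d/n = 1 + 1.77×1.1/0.14 = 14.91
Contaminant velocity v_c = v/R = 0.1637/14.91 = 0.01098 m/d
t = L/v_c = 185/0.01098 = 16840 d
   = 16840/365 = 46.1 yr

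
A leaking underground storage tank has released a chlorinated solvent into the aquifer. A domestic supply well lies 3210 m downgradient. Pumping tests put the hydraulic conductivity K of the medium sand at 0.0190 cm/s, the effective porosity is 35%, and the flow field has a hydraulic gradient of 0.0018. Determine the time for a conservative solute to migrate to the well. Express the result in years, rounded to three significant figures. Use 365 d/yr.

K = 0.0190 cm/s × 864 = 16.42 m/d
Darcy flux q = K·i = 16.42 × 0.0018 = 0.02955 m/d
v = Ki/n = 16.42·0.0018/0.35 = 0.08443 m/d
t = L / v = 3210 / 0.08443 = 38020 d
   = 38020 / 365 = 104 yr

104 years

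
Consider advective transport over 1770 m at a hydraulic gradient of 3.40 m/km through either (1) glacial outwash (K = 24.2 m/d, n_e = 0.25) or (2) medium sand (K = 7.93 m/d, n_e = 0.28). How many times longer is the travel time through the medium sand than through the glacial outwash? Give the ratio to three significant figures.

3.42

Unit 1 (glacial outwash): v = 24.2×0.0034/0.25 = 0.3291 m/d, t = 1770/0.3291 = 5378 d
Unit 2 (medium sand): v = 7.93×0.0034/0.28 = 0.09629 m/d, t = 1770/0.09629 = 18380 d
t(medium sand) / t(glacial outwash) = 18380/5378 = 3.42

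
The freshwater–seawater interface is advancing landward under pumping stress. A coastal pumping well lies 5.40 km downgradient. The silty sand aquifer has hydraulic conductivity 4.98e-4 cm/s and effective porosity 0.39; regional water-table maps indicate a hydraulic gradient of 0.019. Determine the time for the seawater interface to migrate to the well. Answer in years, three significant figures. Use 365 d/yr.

K = 4.98e-4 cm/s × 864 = 0.4303 m/d
q = Ki = 0.4303 × 0.019 = 0.008175 m/d
v_s = q/n_e = 0.008175/0.39 = 0.02096 m/d
L = 5.40 km = 5400 m
t = L / v = 5400 / 0.02096 = 257600 d
   = 257600 / 365 = 706 yr

706 years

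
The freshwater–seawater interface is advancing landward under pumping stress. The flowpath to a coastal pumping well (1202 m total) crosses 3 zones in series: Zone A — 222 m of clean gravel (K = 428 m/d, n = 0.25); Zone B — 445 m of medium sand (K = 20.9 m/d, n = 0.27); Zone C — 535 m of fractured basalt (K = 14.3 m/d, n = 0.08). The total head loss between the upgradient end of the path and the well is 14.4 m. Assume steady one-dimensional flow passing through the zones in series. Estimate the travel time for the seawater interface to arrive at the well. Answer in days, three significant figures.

Steady 1-D flow in series ⇒ the Darcy flux q is identical in every zone and the zone head losses add (resistances L/K in series).
Σ(L/K) = 222/428 + 445/20.9 + 535/14.3 = 0.5187 + 21.29 + 37.41 = 59.22 d
q = ΔH / Σ(L/K) = 14.4 / 59.22 = 0.2431 m/d (same in every zone)
Zone A: v = q/n = 0.2431/0.25 = 0.9726 m/d → t_A = 222/0.9726 = 228.3 d
Zone B: v = q/n = 0.2431/0.27 = 0.9005 m/d → t_B = 445/0.9005 = 494.1 d
Zone C: v = q/n = 0.2431/0.08 = 3.039 m/d → t_C = 535/3.039 = 176.0 d
Total t = 228.3 + 494.1 + 176.0 = 898.4 d

898 days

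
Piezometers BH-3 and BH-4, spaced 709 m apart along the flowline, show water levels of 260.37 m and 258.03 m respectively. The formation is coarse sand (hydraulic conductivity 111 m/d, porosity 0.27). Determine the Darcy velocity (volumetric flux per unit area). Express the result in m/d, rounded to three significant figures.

0.366 m/d

Hydraulic gradient i = (260.37 − 258.03) / 709 = 2.34 / 709 = 0.003300
Darcy flux q = K·i = 111 × 0.003300 = 0.3663 m/d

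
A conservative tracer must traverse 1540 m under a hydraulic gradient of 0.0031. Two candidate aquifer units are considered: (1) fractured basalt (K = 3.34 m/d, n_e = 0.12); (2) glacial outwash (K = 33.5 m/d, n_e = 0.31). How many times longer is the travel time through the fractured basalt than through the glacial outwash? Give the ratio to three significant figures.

3.88

Unit 1 (fractured basalt): v = 3.34×0.0031/0.12 = 0.08628 m/d, t = 1540/0.08628 = 17850 d
Unit 2 (glacial outwash): v = 33.5×0.0031/0.31 = 0.3350 m/d, t = 1540/0.3350 = 4597 d
t(fractured basalt) / t(glacial outwash) = 17850/4597 = 3.88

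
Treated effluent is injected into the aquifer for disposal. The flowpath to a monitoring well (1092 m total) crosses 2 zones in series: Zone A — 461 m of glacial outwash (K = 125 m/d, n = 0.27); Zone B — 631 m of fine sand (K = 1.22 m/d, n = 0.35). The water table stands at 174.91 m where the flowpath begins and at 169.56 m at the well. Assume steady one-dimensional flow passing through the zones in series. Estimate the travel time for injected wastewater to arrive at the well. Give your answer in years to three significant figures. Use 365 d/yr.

92.1 years

Total head drop ΔH = 174.91 − 169.56 = 5.35 m
Steady 1-D flow in series ⇒ the Darcy flux q is identical in every zone and the zone head losses add (resistances L/K in series).
Σ(L/K) = 461/125 + 631/1.22 = 3.688 + 517.2 = 520.9 d
q = ΔH / Σ(L/K) = 5.35 / 520.9 = 0.01027 m/d (same in every zone)
Zone A: v = q/n = 0.01027/0.27 = 0.03804 m/d → t_A = 461/0.03804 = 12120 d
Zone B: v = q/n = 0.01027/0.35 = 0.02934 m/d → t_B = 631/0.02934 = 21500 d
Total t = 12120 + 21500 = 33620 d
   = 33620 / 365 = 92.1 yr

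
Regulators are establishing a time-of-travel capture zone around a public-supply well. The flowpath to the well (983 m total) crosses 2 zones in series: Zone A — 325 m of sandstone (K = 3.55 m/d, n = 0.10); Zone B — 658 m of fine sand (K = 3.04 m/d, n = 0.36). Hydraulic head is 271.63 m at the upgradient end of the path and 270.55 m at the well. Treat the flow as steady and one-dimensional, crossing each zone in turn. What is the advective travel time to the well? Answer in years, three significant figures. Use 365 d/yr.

Total head drop ΔH = 271.63 − 270.55 = 1.08 m
Steady 1-D flow in series ⇒ the Darcy flux q is identical in every zone and the zone head losses add (resistances L/K in series).
Σ(L/K) = 325/3.55 + 658/3.04 = 91.55 + 216.4 = 308.0 d
q = ΔH / Σ(L/K) = 1.08 / 308.0 = 0.003507 m/d (same in every zone)
Zone A: v = q/n = 0.003507/0.10 = 0.03507 m/d → t_A = 325/0.03507 = 9268 d
Zone B: v = q/n = 0.003507/0.36 = 0.009740 m/d → t_B = 658/0.009740 = 67550 d
Total t = 9268 + 67550 = 76820 d
   = 76820 / 365 = 210 yr

210 years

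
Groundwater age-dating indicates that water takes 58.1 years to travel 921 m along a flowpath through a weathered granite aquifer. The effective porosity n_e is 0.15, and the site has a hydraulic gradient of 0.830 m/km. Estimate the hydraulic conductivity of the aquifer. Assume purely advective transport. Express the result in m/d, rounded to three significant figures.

t = 58.1 years = 21210 d
v = L / t = 921 / 21210 = 0.04343 m/d
K = v · n / i = 0.04343 × 0.15 / 8.3e-4 = 7.85 m/d

7.85 m/d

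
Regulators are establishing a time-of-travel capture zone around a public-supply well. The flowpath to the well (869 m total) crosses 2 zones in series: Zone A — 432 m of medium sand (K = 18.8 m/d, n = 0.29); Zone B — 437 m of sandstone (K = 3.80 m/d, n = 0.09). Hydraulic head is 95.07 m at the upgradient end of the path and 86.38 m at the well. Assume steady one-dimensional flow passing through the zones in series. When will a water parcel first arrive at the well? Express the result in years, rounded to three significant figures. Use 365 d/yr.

7.16 years

Total head drop ΔH = 95.07 − 86.38 = 8.69 m
Continuity: the same q passes through each zone, so ΔH = q·Σ(L_j/K_j) — the zones act as resistances in series.
Σ(L/K) = 432/18.8 + 437/3.80 = 22.98 + 115.0 = 138.0 d
q = ΔH / Σ(L/K) = 8.69 / 138.0 = 0.06298 m/d (same in every zone)
Zone A: v = q/n = 0.06298/0.29 = 0.2172 m/d → t_A = 432/0.2172 = 1989 d
Zone B: v = q/n = 0.06298/0.09 = 0.6998 m/d → t_B = 437/0.6998 = 624.5 d
Total t = 1989 + 624.5 = 2614 d
   = 2614 / 365 = 7.16 yr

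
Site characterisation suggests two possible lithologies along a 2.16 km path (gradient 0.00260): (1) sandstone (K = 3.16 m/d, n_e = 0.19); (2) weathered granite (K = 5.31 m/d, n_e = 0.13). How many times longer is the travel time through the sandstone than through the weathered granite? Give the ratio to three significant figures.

2.46

Unit 1 (sandstone): v = 3.16×0.0026/0.19 = 0.04324 m/d, t = 2160/0.04324 = 49950 d
Unit 2 (weathered granite): v = 5.31×0.0026/0.13 = 0.1062 m/d, t = 2160/0.1062 = 20340 d
t(sandstone) / t(weathered granite) = 49950/20340 = 2.46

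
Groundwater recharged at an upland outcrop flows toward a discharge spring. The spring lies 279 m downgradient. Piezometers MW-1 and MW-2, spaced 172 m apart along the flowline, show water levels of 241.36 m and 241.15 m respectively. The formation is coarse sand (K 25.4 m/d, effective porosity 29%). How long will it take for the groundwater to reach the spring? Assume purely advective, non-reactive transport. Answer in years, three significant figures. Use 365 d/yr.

7.15 years

Hydraulic gradient i = (241.36 − 241.15) / 172 = 0.21 / 172 = 0.001221
Specific discharge q = 25.4 × 0.001221 = 0.03101 m/d
v_s = q/n_e = 0.03101/0.29 = 0.1069 m/d
t = L / v = 279 / 0.1069 = 2609 d
   = 2609 / 365 = 7.15 yr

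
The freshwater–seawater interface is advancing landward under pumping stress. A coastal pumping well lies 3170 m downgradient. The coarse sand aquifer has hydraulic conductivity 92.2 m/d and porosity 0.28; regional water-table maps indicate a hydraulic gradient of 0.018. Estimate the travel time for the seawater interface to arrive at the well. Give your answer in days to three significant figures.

q = Ki = 92.2 × 0.018 = 1.660 m/d
v = Ki/n = 92.2·0.018/0.28 = 5.927 m/d
t = L / v = 3170 / 5.927 = 534.8 d

535 days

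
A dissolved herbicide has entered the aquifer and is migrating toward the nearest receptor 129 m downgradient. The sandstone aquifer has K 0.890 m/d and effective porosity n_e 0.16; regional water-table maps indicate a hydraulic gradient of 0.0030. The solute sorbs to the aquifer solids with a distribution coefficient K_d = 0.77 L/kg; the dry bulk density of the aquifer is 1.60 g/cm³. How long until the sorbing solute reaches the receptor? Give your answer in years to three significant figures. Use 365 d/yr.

184 years

Darcy flux q = K·i = 0.890 × 0.0030 = 0.002670 m/d
Average linear velocity = 0.002670 / 0.16 = 0.01669 m/d
Retardation R = 1 + ρ_b·K_d/n = 1 + 1.60×0.77/0.16 = 8.700
Contaminant velocity v_c = v/R = 0.01669/8.700 = 0.001918 m/d
t = L/v_c = 129/0.001918 = 67250 d
   = 67250/365 = 184 yr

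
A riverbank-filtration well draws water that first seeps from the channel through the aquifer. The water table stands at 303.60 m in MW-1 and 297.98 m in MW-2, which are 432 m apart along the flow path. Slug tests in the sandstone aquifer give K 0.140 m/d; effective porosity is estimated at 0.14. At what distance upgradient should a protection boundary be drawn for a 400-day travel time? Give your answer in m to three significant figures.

5.20 m

Hydraulic gradient i = (303.60 − 297.98) / 432 = 5.62 / 432 = 0.01301
Darcy flux q = K·i = 0.140 × 0.01301 = 0.001821 m/d
Seepage velocity v = q / n = 0.001821 / 0.14 = 0.01301 m/d
L = v × T = 0.01301 × 400 = 5.204 m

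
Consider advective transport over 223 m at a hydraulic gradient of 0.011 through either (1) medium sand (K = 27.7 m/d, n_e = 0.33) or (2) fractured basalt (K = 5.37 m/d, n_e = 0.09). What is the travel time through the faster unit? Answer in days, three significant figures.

Unit 1 (medium sand): v = 27.7×0.011/0.33 = 0.9233 m/d, t = 223/0.9233 = 241.5 d
Unit 2 (fractured basalt): v = 5.37×0.011/0.09 = 0.6563 m/d, t = 223/0.6563 = 339.8 d
Faster unit: t = 242 d

242 days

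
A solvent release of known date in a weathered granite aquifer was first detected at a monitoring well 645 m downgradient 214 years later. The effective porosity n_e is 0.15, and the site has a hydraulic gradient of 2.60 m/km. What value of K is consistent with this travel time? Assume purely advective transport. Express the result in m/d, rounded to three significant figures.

0.476 m/d

t = 214 years = 78110 d
v = L / t = 645 / 78110 = 0.008258 m/d
K = v · n / i = 0.008258 × 0.15 / 0.0026 = 0.476 m/d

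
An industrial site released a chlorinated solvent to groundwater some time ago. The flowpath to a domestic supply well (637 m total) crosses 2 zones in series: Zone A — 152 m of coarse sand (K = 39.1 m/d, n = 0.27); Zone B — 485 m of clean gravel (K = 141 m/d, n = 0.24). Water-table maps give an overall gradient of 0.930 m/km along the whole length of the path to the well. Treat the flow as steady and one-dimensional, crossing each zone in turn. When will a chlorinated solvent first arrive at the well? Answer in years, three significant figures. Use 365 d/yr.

5.34 years

Steady 1-D flow in series ⇒ the Darcy flux q is identical in every zone and the zone head losses add (resistances L/K in series).
Σ(L/K) = 152/39.1 + 485/141 = 3.887 + 3.440 = 7.327 d
K_eq = L_total / Σ(L/K) = 637 / 7.327 = 86.94 m/d
q = K_eq · i = 86.94 × 9.3e-4 = 0.08085 m/d (same in every zone)
Zone A: v = q/n = 0.08085/0.27 = 0.2994 m/d → t_A = 152/0.2994 = 507.6 d
Zone B: v = q/n = 0.08085/0.24 = 0.3369 m/d → t_B = 485/0.3369 = 1440 d
Total t = 507.6 + 1440 = 1947 d
   = 1947 / 365 = 5.34 yr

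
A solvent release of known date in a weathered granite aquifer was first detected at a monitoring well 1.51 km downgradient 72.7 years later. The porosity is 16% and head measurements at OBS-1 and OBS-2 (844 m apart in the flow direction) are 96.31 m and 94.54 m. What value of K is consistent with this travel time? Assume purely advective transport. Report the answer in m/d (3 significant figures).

Hydraulic gradient i = (96.31 − 94.54) / 844 = 1.77 / 844 = 0.002097
t = 72.7 years = 26540 d
L = 1.51 km = 1510 m
v = L / t = 1510 / 26540 = 0.05690 m/d
K = v · n / i = 0.05690 × 0.16 / 0.002097 = 4.34 m/d

4.34 m/d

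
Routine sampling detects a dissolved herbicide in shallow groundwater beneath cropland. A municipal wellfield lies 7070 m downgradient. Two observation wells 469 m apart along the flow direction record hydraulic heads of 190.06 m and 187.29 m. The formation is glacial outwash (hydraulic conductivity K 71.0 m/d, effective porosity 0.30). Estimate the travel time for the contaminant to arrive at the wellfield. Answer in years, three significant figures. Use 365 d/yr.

13.9 years

Hydraulic gradient i = (190.06 − 187.29) / 469 = 2.77 / 469 = 0.005906
q = Ki = 71.0 × 0.005906 = 0.4193 m/d
Average linear velocity = 0.4193 / 0.30 = 1.398 m/d
t = L / v = 7070 / 1.398 = 5058 d
   = 5058 / 365 = 13.9 yr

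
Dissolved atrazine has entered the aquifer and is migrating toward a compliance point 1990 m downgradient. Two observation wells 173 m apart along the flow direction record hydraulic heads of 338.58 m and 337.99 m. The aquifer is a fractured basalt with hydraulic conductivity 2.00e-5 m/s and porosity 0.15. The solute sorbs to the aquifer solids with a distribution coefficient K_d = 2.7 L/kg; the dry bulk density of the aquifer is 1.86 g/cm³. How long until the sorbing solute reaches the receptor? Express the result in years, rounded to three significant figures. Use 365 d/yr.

4780 years

Hydraulic gradient i = (338.58 − 337.99) / 173 = 0.59 / 173 = 0.003410
K = 2.00e-5 m/s × 86400 s/d = 1.728 m/d
Darcy flux q = K·i = 1.728 × 0.003410 = 0.005893 m/d
Seepage velocity v = q / n = 0.005893 / 0.15 = 0.03929 m/d
Retardation R = 1 + ρ_b·K_d/n = 1 + 1.86×2.7/0.15 = 34.48
Contaminant velocity v_c = v/R = 0.03929/34.48 = 0.001139 m/d
t = L/v_c = 1990/0.001139 = 1.746e6 d
   = 1.746e6/365 = 4780 yr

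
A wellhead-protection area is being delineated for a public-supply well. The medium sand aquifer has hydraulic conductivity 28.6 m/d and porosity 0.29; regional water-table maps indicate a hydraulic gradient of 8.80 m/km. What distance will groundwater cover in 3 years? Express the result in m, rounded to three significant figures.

950 m

q = Ki = 28.6 × 0.0088 = 0.2517 m/d
Average linear velocity = 0.2517 / 0.29 = 0.8679 m/d
T = 3 yr × 365 = 1095 d
L = v × T = 0.8679 × 1095 = 950.3 m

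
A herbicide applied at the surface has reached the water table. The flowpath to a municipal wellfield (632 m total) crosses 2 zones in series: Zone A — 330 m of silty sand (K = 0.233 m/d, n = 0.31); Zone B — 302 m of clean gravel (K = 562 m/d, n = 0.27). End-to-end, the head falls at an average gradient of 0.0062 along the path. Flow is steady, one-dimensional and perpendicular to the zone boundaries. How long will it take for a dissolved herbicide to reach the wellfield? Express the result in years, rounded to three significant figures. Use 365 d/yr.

182 years

Continuity: the same q passes through each zone, so ΔH = q·Σ(L_j/K_j) — the zones act as resistances in series.
Σ(L/K) = 330/0.233 + 302/562 = 1416 + 0.5374 = 1417 d
K_eq = L_total / Σ(L/K) = 632 / 1417 = 0.4461 m/d
q = K_eq · i = 0.4461 × 0.0062 = 0.002766 m/d (same in every zone)
Zone A: v = q/n = 0.002766/0.31 = 0.008921 m/d → t_A = 330/0.008921 = 36990 d
Zone B: v = q/n = 0.002766/0.27 = 0.01024 m/d → t_B = 302/0.01024 = 29480 d
Total t = 36990 + 29480 = 66470 d
   = 66470 / 365 = 182 yr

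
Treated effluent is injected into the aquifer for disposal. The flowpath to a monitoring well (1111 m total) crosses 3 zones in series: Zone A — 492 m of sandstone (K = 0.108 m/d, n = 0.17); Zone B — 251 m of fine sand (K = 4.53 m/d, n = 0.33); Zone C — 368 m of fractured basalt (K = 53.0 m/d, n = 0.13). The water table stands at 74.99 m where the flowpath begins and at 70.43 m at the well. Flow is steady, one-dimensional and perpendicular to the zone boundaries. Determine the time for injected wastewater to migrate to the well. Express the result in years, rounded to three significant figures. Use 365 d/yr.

Total head drop ΔH = 74.99 − 70.43 = 4.56 m
Steady 1-D flow in series ⇒ the Darcy flux q is identical in every zone and the zone head losses add (resistances L/K in series).
Σ(L/K) = 492/0.108 + 251/4.53 + 368/53.0 = 4556 + 55.41 + 6.943 = 4618 d
q = ΔH / Σ(L/K) = 4.56 / 4618 = 9.875e-4 m/d (same in every zone)
Zone A: v = q/n = 9.875e-4/0.17 = 0.005809 m/d → t_A = 492/0.005809 = 84700 d
Zone B: v = q/n = 9.875e-4/0.33 = 0.002992 m/d → t_B = 251/0.002992 = 83880 d
Zone C: v = q/n = 9.875e-4/0.13 = 0.007596 m/d → t_C = 368/0.007596 = 48450 d
Total t = 84700 + 83880 + 48450 = 217000 d
   = 217000 / 365 = 595 yr

595 years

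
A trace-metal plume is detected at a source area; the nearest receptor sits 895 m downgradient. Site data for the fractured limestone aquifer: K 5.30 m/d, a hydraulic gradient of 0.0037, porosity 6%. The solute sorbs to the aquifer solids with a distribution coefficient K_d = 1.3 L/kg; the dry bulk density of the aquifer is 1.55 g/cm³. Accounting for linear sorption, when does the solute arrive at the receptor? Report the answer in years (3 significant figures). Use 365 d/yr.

q = Ki = 5.30 × 0.0037 = 0.01961 m/d
v = Ki/n = 5.30·0.0037/0.06 = 0.3268 m/d
Retardation R = 1 + ρ_b·K_d/n = 1 + 1.55×1.3/0.06 = 34.58
Contaminant velocity v_c = v/R = 0.3268/34.58 = 0.009451 m/d
t = L/v_c = 895/0.009451 = 94700 d
   = 94700/365 = 259 yr

259 years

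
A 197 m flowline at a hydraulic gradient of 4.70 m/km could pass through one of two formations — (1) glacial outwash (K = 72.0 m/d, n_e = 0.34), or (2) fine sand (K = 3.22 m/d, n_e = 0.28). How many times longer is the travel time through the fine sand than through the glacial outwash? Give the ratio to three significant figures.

Unit 1 (glacial outwash): v = 72.0×0.0047/0.34 = 0.9953 m/d, t = 197/0.9953 = 197.9 d
Unit 2 (fine sand): v = 3.22×0.0047/0.28 = 0.05405 m/d, t = 197/0.05405 = 3645 d
t(fine sand) / t(glacial outwash) = 3645/197.9 = 18.4

18.4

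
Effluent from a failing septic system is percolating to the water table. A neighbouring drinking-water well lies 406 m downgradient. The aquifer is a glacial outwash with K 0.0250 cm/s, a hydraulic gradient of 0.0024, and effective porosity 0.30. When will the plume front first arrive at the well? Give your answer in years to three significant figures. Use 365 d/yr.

K = 0.0250 cm/s × 864 = 21.60 m/d
Darcy flux q = K·i = 21.60 × 0.0024 = 0.05184 m/d
Seepage velocity v = q / n = 0.05184 / 0.30 = 0.1728 m/d
t = L / v = 406 / 0.1728 = 2350 d
   = 2350 / 365 = 6.44 yr

6.44 years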